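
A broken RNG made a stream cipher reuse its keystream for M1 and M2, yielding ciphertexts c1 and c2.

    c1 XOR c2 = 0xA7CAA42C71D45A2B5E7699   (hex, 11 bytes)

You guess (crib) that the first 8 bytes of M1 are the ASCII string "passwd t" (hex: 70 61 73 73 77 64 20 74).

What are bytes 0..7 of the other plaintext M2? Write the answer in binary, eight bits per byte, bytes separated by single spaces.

Since c1 ⊕ c2 = M1 ⊕ M2, XORing with the guessed M1 bytes yields the corresponding M2 bytes: M2 = (c1 ⊕ c2) ⊕ M1.
byte 0: a7 ^ 70 = d7
byte 1: ca ^ 61 = ab
byte 2: a4 ^ 73 = d7
byte 3: 2c ^ 73 = 5f
byte 4: 71 ^ 77 = 06
byte 5: d4 ^ 64 = b0
byte 6: 5a ^ 20 = 7a
byte 7: 2b ^ 74 = 5f

11010111 10101011 11010111 01011111 00000110 10110000 01111010 01011111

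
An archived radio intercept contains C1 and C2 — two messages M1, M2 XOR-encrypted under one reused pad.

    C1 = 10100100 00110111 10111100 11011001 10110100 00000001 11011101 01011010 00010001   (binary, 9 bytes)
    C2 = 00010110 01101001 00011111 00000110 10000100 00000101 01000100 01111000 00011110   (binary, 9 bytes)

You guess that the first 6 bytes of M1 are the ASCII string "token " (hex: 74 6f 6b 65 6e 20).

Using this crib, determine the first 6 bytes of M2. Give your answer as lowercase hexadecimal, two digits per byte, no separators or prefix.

c631c8ba5e24

First, C1 ⊕ C2 = (M1 ⊕ K) ⊕ (M2 ⊕ K) = M1 ⊕ M2, so the key drops out. Then M2 = (M1 ⊕ M2) ⊕ M1 over the first 6 bytes.
byte 0: (a4 xor 16) xor 74 = b2 xor 74 = c6
byte 1: (37 xor 69) xor 6f = 5e xor 6f = 31
byte 2: (bc xor 1f) xor 6b = a3 xor 6b = c8
byte 3: (d9 xor 06) xor 65 = df xor 65 = ba
byte 4: (b4 xor 84) xor 6e = 30 xor 6e = 5e
byte 5: (01 xor 05) xor 20 = 04 xor 20 = 24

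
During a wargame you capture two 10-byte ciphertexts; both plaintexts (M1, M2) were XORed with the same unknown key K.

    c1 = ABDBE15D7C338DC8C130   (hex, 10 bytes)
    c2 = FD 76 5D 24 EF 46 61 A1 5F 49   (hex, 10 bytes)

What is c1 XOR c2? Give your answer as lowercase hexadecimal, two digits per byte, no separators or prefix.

c1 ⊕ c2 = (M1 ⊕ K) ⊕ (M2 ⊕ K) = M1 ⊕ M2 — the shared key cancels under XOR.
10101011 XOR 11111101 = 01010110
11011011 XOR 01110110 = 10101101
11100001 XOR 01011101 = 10111100
01011101 XOR 00100100 = 01111001
01111100 XOR 11101111 = 10010011
00110011 XOR 01000110 = 01110101
10001101 XOR 01100001 = 11101100
11001000 XOR 10100001 = 01101001
11000001 XOR 01011111 = 10011110
00110000 XOR 01001001 = 01111001

56adbc799375ec699e79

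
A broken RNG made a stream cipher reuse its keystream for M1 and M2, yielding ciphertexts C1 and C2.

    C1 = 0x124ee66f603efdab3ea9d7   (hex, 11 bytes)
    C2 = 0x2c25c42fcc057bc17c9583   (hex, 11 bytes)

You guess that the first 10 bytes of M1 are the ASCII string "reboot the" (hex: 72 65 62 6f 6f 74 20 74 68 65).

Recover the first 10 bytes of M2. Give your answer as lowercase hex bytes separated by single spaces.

4c 0e 40 2f c3 4f a6 1e 2a 59

First, C1 ⊕ C2 = (M1 ⊕ K) ⊕ (M2 ⊕ K) = M1 ⊕ M2, so the key drops out. Then M2 = (M1 ⊕ M2) ⊕ M1 over the first 10 bytes.
byte 0: (12 XOR 2c) XOR 72 = 3e XOR 72 = 4c
byte 1: (4e XOR 25) XOR 65 = 6b XOR 65 = 0e
byte 2: (e6 XOR c4) XOR 62 = 22 XOR 62 = 40
byte 3: (6f XOR 2f) XOR 6f = 40 XOR 6f = 2f
byte 4: (60 XOR cc) XOR 6f = ac XOR 6f = c3
byte 5: (3e XOR 05) XOR 74 = 3b XOR 74 = 4f
byte 6: (fd XOR 7b) XOR 20 = 86 XOR 20 = a6
byte 7: (ab XOR c1) XOR 74 = 6a XOR 74 = 1e
byte 8: (3e XOR 7c) XOR 68 = 42 XOR 68 = 2a
byte 9: (a9 XOR 95) XOR 65 = 3c XOR 65 = 59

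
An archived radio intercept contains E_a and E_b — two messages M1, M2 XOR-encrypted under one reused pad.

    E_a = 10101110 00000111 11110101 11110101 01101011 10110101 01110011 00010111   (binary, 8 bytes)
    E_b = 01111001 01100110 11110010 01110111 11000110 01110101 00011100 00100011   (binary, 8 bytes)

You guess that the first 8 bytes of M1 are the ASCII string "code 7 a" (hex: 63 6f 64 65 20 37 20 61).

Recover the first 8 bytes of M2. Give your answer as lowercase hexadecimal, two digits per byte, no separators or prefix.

b40e63e78df74f55

First, E_a ⊕ E_b = (M1 ⊕ K) ⊕ (M2 ⊕ K) = M1 ⊕ M2, so the key drops out. Then M2 = (M1 ⊕ M2) ⊕ M1 over the first 8 bytes.
byte 0: (ae ⊕ 79) ⊕ 63 = d7 ⊕ 63 = b4
byte 1: (07 ⊕ 66) ⊕ 6f = 61 ⊕ 6f = 0e
byte 2: (f5 ⊕ f2) ⊕ 64 = 07 ⊕ 64 = 63
byte 3: (f5 ⊕ 77) ⊕ 65 = 82 ⊕ 65 = e7
byte 4: (6b ⊕ c6) ⊕ 20 = ad ⊕ 20 = 8d
byte 5: (b5 ⊕ 75) ⊕ 37 = c0 ⊕ 37 = f7
byte 6: (73 ⊕ 1c) ⊕ 20 = 6f ⊕ 20 = 4f
byte 7: (17 ⊕ 23) ⊕ 61 = 34 ⊕ 61 = 55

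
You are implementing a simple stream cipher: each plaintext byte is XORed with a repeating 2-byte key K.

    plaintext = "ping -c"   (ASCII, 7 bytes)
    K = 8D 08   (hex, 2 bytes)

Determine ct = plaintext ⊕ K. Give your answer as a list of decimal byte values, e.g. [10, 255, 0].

[253, 97, 227, 111, 173, 37, 238]

The 2-byte key repeats, so the effective keystream is 8d 08 8d 08 8d 08 8d.
byte 0: 01110000 XOR 10001101 = 11111101
byte 1: 01101001 XOR 00001000 = 01100001
byte 2: 01101110 XOR 10001101 = 11100011
byte 3: 01100111 XOR 00001000 = 01101111
byte 4: 00100000 XOR 10001101 = 10101101
byte 5: 00101101 XOR 00001000 = 00100101
byte 6: 01100011 XOR 10001101 = 11101110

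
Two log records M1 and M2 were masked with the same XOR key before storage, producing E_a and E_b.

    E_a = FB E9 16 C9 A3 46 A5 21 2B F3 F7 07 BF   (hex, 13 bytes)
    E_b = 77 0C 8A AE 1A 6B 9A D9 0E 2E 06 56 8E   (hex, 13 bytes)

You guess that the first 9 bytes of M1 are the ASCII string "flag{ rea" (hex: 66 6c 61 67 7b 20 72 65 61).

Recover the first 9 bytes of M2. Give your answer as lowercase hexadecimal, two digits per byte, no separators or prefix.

First, E_a ⊕ E_b = (M1 ⊕ K) ⊕ (M2 ⊕ K) = M1 ⊕ M2, so the key drops out. Then M2 = (M1 ⊕ M2) ⊕ M1 over the first 9 bytes.
byte 0: (fb ⊕ 77) ⊕ 66 = 8c ⊕ 66 = ea
byte 1: (e9 ⊕ 0c) ⊕ 6c = e5 ⊕ 6c = 89
byte 2: (16 ⊕ 8a) ⊕ 61 = 9c ⊕ 61 = fd
byte 3: (c9 ⊕ ae) ⊕ 67 = 67 ⊕ 67 = 00
byte 4: (a3 ⊕ 1a) ⊕ 7b = b9 ⊕ 7b = c2
byte 5: (46 ⊕ 6b) ⊕ 20 = 2d ⊕ 20 = 0d
byte 6: (a5 ⊕ 9a) ⊕ 72 = 3f ⊕ 72 = 4d
byte 7: (21 ⊕ d9) ⊕ 65 = f8 ⊕ 65 = 9d
byte 8: (2b ⊕ 0e) ⊕ 61 = 25 ⊕ 61 = 44

ea89fd00c20d4d9d44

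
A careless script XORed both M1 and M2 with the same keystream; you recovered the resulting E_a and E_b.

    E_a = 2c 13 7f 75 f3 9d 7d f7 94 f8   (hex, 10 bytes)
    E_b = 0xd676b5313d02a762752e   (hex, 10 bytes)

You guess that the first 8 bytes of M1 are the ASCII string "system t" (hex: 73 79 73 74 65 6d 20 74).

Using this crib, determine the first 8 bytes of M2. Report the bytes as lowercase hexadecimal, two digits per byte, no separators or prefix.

891cb930abf2fae1

First, E_a ⊕ E_b = (M1 ⊕ K) ⊕ (M2 ⊕ K) = M1 ⊕ M2, so the key drops out. Then M2 = (M1 ⊕ M2) ⊕ M1 over the first 8 bytes.
byte 0: (2c xor d6) xor 73 = fa xor 73 = 89
byte 1: (13 xor 76) xor 79 = 65 xor 79 = 1c
byte 2: (7f xor b5) xor 73 = ca xor 73 = b9
byte 3: (75 xor 31) xor 74 = 44 xor 74 = 30
byte 4: (f3 xor 3d) xor 65 = ce xor 65 = ab
byte 5: (9d xor 02) xor 6d = 9f xor 6d = f2
byte 6: (7d xor a7) xor 20 = da xor 20 = fa
byte 7: (f7 xor 62) xor 74 = 95 xor 74 = e1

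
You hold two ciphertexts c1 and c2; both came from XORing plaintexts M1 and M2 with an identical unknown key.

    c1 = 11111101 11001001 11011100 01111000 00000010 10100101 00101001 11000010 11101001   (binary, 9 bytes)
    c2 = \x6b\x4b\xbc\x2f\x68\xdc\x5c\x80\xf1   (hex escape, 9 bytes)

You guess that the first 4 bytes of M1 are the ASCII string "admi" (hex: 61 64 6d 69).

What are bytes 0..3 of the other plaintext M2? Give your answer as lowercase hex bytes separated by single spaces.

f7 e6 0d 3e

First, c1 ⊕ c2 = (M1 ⊕ K) ⊕ (M2 ⊕ K) = M1 ⊕ M2, so the key drops out. Then M2 = (M1 ⊕ M2) ⊕ M1 over the first 4 bytes.
byte 0: (fd ⊕ 6b) ⊕ 61 = 96 ⊕ 61 = f7
byte 1: (c9 ⊕ 4b) ⊕ 64 = 82 ⊕ 64 = e6
byte 2: (dc ⊕ bc) ⊕ 6d = 60 ⊕ 6d = 0d
byte 3: (78 ⊕ 2f) ⊕ 69 = 57 ⊕ 69 = 3e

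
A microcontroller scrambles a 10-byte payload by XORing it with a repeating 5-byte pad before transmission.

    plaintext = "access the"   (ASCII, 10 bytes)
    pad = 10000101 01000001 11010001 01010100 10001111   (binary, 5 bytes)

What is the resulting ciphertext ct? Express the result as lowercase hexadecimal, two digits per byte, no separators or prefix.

The 5-byte key repeats, so the effective keystream is 85 41 d1 54 8f 85 41 d1 54 8f.
byte 0: 61 XOR 85 = e4
byte 1: 63 XOR 41 = 22
byte 2: 63 XOR d1 = b2
byte 3: 65 XOR 54 = 31
byte 4: 73 XOR 8f = fc
byte 5: 73 XOR 85 = f6
byte 6: 20 XOR 41 = 61
byte 7: 74 XOR d1 = a5
byte 8: 68 XOR 54 = 3c
byte 9: 65 XOR 8f = ea

e422b231fcf661a53cea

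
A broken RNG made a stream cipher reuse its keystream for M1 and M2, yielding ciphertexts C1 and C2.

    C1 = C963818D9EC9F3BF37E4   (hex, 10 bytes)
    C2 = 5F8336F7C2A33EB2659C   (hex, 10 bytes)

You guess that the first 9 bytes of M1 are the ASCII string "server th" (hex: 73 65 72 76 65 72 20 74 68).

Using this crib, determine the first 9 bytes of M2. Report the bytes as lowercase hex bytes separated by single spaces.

e5 85 c5 0c 39 18 ed 79 3a

First, C1 ⊕ C2 = (M1 ⊕ K) ⊕ (M2 ⊕ K) = M1 ⊕ M2, so the key drops out. Then M2 = (M1 ⊕ M2) ⊕ M1 over the first 9 bytes.
byte 0: (c9 XOR 5f) XOR 73 = 96 XOR 73 = e5
byte 1: (63 XOR 83) XOR 65 = e0 XOR 65 = 85
byte 2: (81 XOR 36) XOR 72 = b7 XOR 72 = c5
byte 3: (8d XOR f7) XOR 76 = 7a XOR 76 = 0c
byte 4: (9e XOR c2) XOR 65 = 5c XOR 65 = 39
byte 5: (c9 XOR a3) XOR 72 = 6a XOR 72 = 18
byte 6: (f3 XOR 3e) XOR 20 = cd XOR 20 = ed
byte 7: (bf XOR b2) XOR 74 = 0d XOR 74 = 79
byte 8: (37 XOR 65) XOR 68 = 52 XOR 68 = 3a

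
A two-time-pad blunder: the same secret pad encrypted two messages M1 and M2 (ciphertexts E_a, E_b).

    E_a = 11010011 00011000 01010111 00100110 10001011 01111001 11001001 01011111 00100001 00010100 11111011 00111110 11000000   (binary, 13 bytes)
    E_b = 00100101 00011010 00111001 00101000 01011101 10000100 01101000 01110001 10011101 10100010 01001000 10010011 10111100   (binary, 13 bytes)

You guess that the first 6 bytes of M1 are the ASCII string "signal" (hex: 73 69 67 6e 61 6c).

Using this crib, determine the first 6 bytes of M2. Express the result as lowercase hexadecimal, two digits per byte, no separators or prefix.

First, E_a ⊕ E_b = (M1 ⊕ K) ⊕ (M2 ⊕ K) = M1 ⊕ M2, so the key drops out. Then M2 = (M1 ⊕ M2) ⊕ M1 over the first 6 bytes.
byte 0: (d3 xor 25) xor 73 = f6 xor 73 = 85
byte 1: (18 xor 1a) xor 69 = 02 xor 69 = 6b
byte 2: (57 xor 39) xor 67 = 6e xor 67 = 09
byte 3: (26 xor 28) xor 6e = 0e xor 6e = 60
byte 4: (8b xor 5d) xor 61 = d6 xor 61 = b7
byte 5: (79 xor 84) xor 6c = fd xor 6c = 91

856b0960b791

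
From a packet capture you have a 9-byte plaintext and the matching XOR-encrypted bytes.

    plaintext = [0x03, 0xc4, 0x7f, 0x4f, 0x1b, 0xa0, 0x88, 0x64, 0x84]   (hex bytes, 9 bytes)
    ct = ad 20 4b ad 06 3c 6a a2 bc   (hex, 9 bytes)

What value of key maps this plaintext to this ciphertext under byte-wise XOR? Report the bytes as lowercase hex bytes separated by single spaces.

ae e4 34 e2 1d 9c e2 c6 38

Since ct = plaintext ⊕ key, XORing both sides with plaintext gives key = plaintext ⊕ ct.
byte 0: 03 xor ad = ae
byte 1: c4 xor 20 = e4
byte 2: 7f xor 4b = 34
byte 3: 4f xor ad = e2
byte 4: 1b xor 06 = 1d
byte 5: a0 xor 3c = 9c
byte 6: 88 xor 6a = e2
byte 7: 64 xor a2 = c6
byte 8: 84 xor bc = 38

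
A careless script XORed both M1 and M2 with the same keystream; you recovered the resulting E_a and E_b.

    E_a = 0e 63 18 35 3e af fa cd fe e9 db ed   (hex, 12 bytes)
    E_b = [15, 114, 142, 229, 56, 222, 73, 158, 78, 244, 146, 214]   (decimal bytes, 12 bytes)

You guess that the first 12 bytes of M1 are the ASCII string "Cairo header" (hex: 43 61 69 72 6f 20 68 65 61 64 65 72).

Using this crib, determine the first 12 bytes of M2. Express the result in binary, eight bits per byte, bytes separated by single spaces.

01000010 01110000 11111111 10100010 01101001 01010001 11011011 00110110 11010001 01111001 00101100 01001001

First, E_a ⊕ E_b = (M1 ⊕ K) ⊕ (M2 ⊕ K) = M1 ⊕ M2, so the key drops out. Then M2 = (M1 ⊕ M2) ⊕ M1 over the first 12 bytes.
byte 0: (0e ⊕ 0f) ⊕ 43 = 01 ⊕ 43 = 42
byte 1: (63 ⊕ 72) ⊕ 61 = 11 ⊕ 61 = 70
byte 2: (18 ⊕ 8e) ⊕ 69 = 96 ⊕ 69 = ff
byte 3: (35 ⊕ e5) ⊕ 72 = d0 ⊕ 72 = a2
byte 4: (3e ⊕ 38) ⊕ 6f = 06 ⊕ 6f = 69
byte 5: (af ⊕ de) ⊕ 20 = 71 ⊕ 20 = 51
byte 6: (fa ⊕ 49) ⊕ 68 = b3 ⊕ 68 = db
byte 7: (cd ⊕ 9e) ⊕ 65 = 53 ⊕ 65 = 36
byte 8: (fe ⊕ 4e) ⊕ 61 = b0 ⊕ 61 = d1
byte 9: (e9 ⊕ f4) ⊕ 64 = 1d ⊕ 64 = 79
byte 10: (db ⊕ 92) ⊕ 65 = 49 ⊕ 65 = 2c
byte 11: (ed ⊕ d6) ⊕ 72 = 3b ⊕ 72 = 49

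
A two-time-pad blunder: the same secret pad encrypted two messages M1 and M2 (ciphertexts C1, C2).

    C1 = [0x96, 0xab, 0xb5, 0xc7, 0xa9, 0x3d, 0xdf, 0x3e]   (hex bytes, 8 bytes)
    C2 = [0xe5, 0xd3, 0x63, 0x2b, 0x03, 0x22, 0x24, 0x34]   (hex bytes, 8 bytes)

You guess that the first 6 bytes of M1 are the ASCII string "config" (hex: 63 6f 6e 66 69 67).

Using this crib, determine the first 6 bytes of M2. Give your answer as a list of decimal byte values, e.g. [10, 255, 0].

[16, 23, 184, 138, 195, 120]

First, C1 ⊕ C2 = (M1 ⊕ K) ⊕ (M2 ⊕ K) = M1 ⊕ M2, so the key drops out. Then M2 = (M1 ⊕ M2) ⊕ M1 over the first 6 bytes.
byte 0: (96 XOR e5) XOR 63 = 73 XOR 63 = 10
byte 1: (ab XOR d3) XOR 6f = 78 XOR 6f = 17
byte 2: (b5 XOR 63) XOR 6e = d6 XOR 6e = b8
byte 3: (c7 XOR 2b) XOR 66 = ec XOR 66 = 8a
byte 4: (a9 XOR 03) XOR 69 = aa XOR 69 = c3
byte 5: (3d XOR 22) XOR 67 = 1f XOR 67 = 78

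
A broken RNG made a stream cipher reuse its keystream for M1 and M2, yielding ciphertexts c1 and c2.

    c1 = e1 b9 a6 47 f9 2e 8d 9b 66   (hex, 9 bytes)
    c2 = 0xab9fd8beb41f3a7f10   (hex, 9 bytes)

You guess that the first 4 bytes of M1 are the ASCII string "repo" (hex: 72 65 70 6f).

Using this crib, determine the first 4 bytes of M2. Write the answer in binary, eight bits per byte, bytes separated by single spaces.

First, c1 ⊕ c2 = (M1 ⊕ K) ⊕ (M2 ⊕ K) = M1 ⊕ M2, so the key drops out. Then M2 = (M1 ⊕ M2) ⊕ M1 over the first 4 bytes.
byte 0: (e1 XOR ab) XOR 72 = 4a XOR 72 = 38
byte 1: (b9 XOR 9f) XOR 65 = 26 XOR 65 = 43
byte 2: (a6 XOR d8) XOR 70 = 7e XOR 70 = 0e
byte 3: (47 XOR be) XOR 6f = f9 XOR 6f = 96

00111000 01000011 00001110 10010110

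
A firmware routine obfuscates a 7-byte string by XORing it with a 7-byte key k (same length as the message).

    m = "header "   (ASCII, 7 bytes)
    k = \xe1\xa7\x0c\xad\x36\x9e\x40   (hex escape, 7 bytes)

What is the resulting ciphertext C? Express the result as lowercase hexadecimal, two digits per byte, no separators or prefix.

XOR is its own inverse, so applying the key byte-wise gives the result directly.
byte 0: 68 XOR e1 = 89
byte 1: 65 XOR a7 = c2
byte 2: 61 XOR 0c = 6d
byte 3: 64 XOR ad = c9
byte 4: 65 XOR 36 = 53
byte 5: 72 XOR 9e = ec
byte 6: 20 XOR 40 = 60

89c26dc953ec60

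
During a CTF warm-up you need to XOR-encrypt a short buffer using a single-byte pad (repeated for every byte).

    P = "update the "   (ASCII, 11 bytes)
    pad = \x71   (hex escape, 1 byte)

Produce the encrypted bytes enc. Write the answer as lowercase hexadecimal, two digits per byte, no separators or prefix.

The 1-byte key repeats, so the effective keystream is 71 71 71 71 71 71 71 71 71 71 71.
byte 0: 75 XOR 71 = 04
byte 1: 70 XOR 71 = 01
byte 2: 64 XOR 71 = 15
byte 3: 61 XOR 71 = 10
byte 4: 74 XOR 71 = 05
byte 5: 65 XOR 71 = 14
byte 6: 20 XOR 71 = 51
byte 7: 74 XOR 71 = 05
byte 8: 68 XOR 71 = 19
byte 9: 65 XOR 71 = 14
byte 10: 20 XOR 71 = 51

0401151005145105191451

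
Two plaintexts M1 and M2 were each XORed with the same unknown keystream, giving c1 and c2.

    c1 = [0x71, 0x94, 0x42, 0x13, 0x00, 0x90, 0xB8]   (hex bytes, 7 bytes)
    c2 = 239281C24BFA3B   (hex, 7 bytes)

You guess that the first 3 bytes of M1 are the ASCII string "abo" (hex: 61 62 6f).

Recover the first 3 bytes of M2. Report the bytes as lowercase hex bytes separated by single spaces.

First, c1 ⊕ c2 = (M1 ⊕ K) ⊕ (M2 ⊕ K) = M1 ⊕ M2, so the key drops out. Then M2 = (M1 ⊕ M2) ⊕ M1 over the first 3 bytes.
byte 0: (71 XOR 23) XOR 61 = 52 XOR 61 = 33
byte 1: (94 XOR 92) XOR 62 = 06 XOR 62 = 64
byte 2: (42 XOR 81) XOR 6f = c3 XOR 6f = ac

33 64 ac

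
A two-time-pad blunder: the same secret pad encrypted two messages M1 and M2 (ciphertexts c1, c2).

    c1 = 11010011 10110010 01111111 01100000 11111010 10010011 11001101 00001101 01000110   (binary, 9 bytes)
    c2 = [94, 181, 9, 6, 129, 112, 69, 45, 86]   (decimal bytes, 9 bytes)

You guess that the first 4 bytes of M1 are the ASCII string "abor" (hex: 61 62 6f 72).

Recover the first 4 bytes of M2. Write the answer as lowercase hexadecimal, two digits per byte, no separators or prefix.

First, c1 ⊕ c2 = (M1 ⊕ K) ⊕ (M2 ⊕ K) = M1 ⊕ M2, so the key drops out. Then M2 = (M1 ⊕ M2) ⊕ M1 over the first 4 bytes.
byte 0: (d3 ^ 5e) ^ 61 = 8d ^ 61 = ec
byte 1: (b2 ^ b5) ^ 62 = 07 ^ 62 = 65
byte 2: (7f ^ 09) ^ 6f = 76 ^ 6f = 19
byte 3: (60 ^ 06) ^ 72 = 66 ^ 72 = 14

ec651914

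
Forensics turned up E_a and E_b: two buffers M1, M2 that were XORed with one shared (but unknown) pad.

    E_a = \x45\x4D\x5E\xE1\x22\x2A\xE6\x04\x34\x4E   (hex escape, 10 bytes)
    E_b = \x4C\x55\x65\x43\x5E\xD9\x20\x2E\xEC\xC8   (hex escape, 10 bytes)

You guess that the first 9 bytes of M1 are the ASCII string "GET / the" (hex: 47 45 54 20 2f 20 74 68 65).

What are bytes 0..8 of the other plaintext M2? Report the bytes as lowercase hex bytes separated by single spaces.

4e 5d 6f 82 53 d3 b2 42 bd

First, E_a ⊕ E_b = (M1 ⊕ K) ⊕ (M2 ⊕ K) = M1 ⊕ M2, so the key drops out. Then M2 = (M1 ⊕ M2) ⊕ M1 over the first 9 bytes.
byte 0: (45 xor 4c) xor 47 = 09 xor 47 = 4e
byte 1: (4d xor 55) xor 45 = 18 xor 45 = 5d
byte 2: (5e xor 65) xor 54 = 3b xor 54 = 6f
byte 3: (e1 xor 43) xor 20 = a2 xor 20 = 82
byte 4: (22 xor 5e) xor 2f = 7c xor 2f = 53
byte 5: (2a xor d9) xor 20 = f3 xor 20 = d3
byte 6: (e6 xor 20) xor 74 = c6 xor 74 = b2
byte 7: (04 xor 2e) xor 68 = 2a xor 68 = 42
byte 8: (34 xor ec) xor 65 = d8 xor 65 = bd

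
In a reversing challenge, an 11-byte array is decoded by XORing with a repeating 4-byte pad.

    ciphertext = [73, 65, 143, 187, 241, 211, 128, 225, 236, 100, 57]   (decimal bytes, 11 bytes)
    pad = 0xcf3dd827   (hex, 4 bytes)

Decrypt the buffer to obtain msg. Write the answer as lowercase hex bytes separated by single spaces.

86 7c 57 9c 3e ee 58 c6 23 59 e1

The 4-byte key repeats, so the effective keystream is cf 3d d8 27 cf 3d d8 27 cf 3d d8.
byte 0: 49 ⊕ cf = 86
byte 1: 41 ⊕ 3d = 7c
byte 2: 8f ⊕ d8 = 57
byte 3: bb ⊕ 27 = 9c
byte 4: f1 ⊕ cf = 3e
byte 5: d3 ⊕ 3d = ee
byte 6: 80 ⊕ d8 = 58
byte 7: e1 ⊕ 27 = c6
byte 8: ec ⊕ cf = 23
byte 9: 64 ⊕ 3d = 59
byte 10: 39 ⊕ d8 = e1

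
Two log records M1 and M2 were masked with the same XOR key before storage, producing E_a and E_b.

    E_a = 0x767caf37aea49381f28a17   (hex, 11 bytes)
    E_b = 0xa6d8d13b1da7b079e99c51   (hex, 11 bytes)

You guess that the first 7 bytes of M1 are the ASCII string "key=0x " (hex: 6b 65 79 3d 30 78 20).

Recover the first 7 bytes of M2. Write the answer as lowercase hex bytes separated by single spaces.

bb c1 07 31 83 7b 03

First, E_a ⊕ E_b = (M1 ⊕ K) ⊕ (M2 ⊕ K) = M1 ⊕ M2, so the key drops out. Then M2 = (M1 ⊕ M2) ⊕ M1 over the first 7 bytes.
byte 0: (76 xor a6) xor 6b = d0 xor 6b = bb
byte 1: (7c xor d8) xor 65 = a4 xor 65 = c1
byte 2: (af xor d1) xor 79 = 7e xor 79 = 07
byte 3: (37 xor 3b) xor 3d = 0c xor 3d = 31
byte 4: (ae xor 1d) xor 30 = b3 xor 30 = 83
byte 5: (a4 xor a7) xor 78 = 03 xor 78 = 7b
byte 6: (93 xor b0) xor 20 = 23 xor 20 = 03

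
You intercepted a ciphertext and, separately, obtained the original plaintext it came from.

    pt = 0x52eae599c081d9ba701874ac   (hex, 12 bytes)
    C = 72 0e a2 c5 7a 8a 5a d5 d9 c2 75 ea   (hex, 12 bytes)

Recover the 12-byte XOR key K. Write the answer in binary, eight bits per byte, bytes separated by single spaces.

Since C = pt ⊕ K, XORing both sides with pt gives K = pt ⊕ C.
52 XOR 72 = 20
ea XOR 0e = e4
e5 XOR a2 = 47
99 XOR c5 = 5c
c0 XOR 7a = ba
81 XOR 8a = 0b
d9 XOR 5a = 83
ba XOR d5 = 6f
70 XOR d9 = a9
18 XOR c2 = da
74 XOR 75 = 01
ac XOR ea = 46

00100000 11100100 01000111 01011100 10111010 00001011 10000011 01101111 10101001 11011010 00000001 01000110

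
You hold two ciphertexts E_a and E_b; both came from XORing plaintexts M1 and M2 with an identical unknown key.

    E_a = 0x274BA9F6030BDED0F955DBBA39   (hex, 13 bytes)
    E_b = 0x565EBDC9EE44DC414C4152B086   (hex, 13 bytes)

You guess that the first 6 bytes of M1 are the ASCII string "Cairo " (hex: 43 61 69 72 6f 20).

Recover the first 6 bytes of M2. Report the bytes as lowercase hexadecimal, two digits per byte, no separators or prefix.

32747d4d826f

First, E_a ⊕ E_b = (M1 ⊕ K) ⊕ (M2 ⊕ K) = M1 ⊕ M2, so the key drops out. Then M2 = (M1 ⊕ M2) ⊕ M1 over the first 6 bytes.
byte 0: (27 ⊕ 56) ⊕ 43 = 71 ⊕ 43 = 32
byte 1: (4b ⊕ 5e) ⊕ 61 = 15 ⊕ 61 = 74
byte 2: (a9 ⊕ bd) ⊕ 69 = 14 ⊕ 69 = 7d
byte 3: (f6 ⊕ c9) ⊕ 72 = 3f ⊕ 72 = 4d
byte 4: (03 ⊕ ee) ⊕ 6f = ed ⊕ 6f = 82
byte 5: (0b ⊕ 44) ⊕ 20 = 4f ⊕ 20 = 6f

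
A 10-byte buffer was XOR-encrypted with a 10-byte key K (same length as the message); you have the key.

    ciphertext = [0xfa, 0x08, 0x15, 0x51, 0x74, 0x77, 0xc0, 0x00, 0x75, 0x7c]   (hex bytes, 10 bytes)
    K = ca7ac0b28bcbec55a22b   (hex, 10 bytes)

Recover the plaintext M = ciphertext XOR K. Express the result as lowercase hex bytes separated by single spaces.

byte 0: 250 xor 202 =  48
byte 1:   8 xor 122 = 114
byte 2:  21 xor 192 = 213
byte 3:  81 xor 178 = 227
byte 4: 116 xor 139 = 255
byte 5: 119 xor 203 = 188
byte 6: 192 xor 236 =  44
byte 7:   0 xor  85 =  85
byte 8: 117 xor 162 = 215
byte 9: 124 xor  43 =  87

30 72 d5 e3 ff bc 2c 55 d7 57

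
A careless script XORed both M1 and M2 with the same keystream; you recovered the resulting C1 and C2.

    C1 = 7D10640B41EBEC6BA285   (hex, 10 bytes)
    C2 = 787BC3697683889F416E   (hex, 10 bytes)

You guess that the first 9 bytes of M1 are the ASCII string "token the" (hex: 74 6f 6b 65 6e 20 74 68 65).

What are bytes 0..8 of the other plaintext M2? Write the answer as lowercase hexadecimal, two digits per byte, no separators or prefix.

First, C1 ⊕ C2 = (M1 ⊕ K) ⊕ (M2 ⊕ K) = M1 ⊕ M2, so the key drops out. Then M2 = (M1 ⊕ M2) ⊕ M1 over the first 9 bytes.
byte 0: (7d xor 78) xor 74 = 05 xor 74 = 71
byte 1: (10 xor 7b) xor 6f = 6b xor 6f = 04
byte 2: (64 xor c3) xor 6b = a7 xor 6b = cc
byte 3: (0b xor 69) xor 65 = 62 xor 65 = 07
byte 4: (41 xor 76) xor 6e = 37 xor 6e = 59
byte 5: (eb xor 83) xor 20 = 68 xor 20 = 48
byte 6: (ec xor 88) xor 74 = 64 xor 74 = 10
byte 7: (6b xor 9f) xor 68 = f4 xor 68 = 9c
byte 8: (a2 xor 41) xor 65 = e3 xor 65 = 86

7104cc075948109c86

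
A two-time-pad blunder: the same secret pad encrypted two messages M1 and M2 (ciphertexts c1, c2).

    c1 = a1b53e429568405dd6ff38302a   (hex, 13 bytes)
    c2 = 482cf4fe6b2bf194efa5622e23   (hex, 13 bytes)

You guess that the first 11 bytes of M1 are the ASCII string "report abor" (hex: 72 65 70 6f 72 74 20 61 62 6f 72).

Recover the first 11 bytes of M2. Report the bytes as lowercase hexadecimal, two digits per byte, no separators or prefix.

First, c1 ⊕ c2 = (M1 ⊕ K) ⊕ (M2 ⊕ K) = M1 ⊕ M2, so the key drops out. Then M2 = (M1 ⊕ M2) ⊕ M1 over the first 11 bytes.
byte 0: (a1 xor 48) xor 72 = e9 xor 72 = 9b
byte 1: (b5 xor 2c) xor 65 = 99 xor 65 = fc
byte 2: (3e xor f4) xor 70 = ca xor 70 = ba
byte 3: (42 xor fe) xor 6f = bc xor 6f = d3
byte 4: (95 xor 6b) xor 72 = fe xor 72 = 8c
byte 5: (68 xor 2b) xor 74 = 43 xor 74 = 37
byte 6: (40 xor f1) xor 20 = b1 xor 20 = 91
byte 7: (5d xor 94) xor 61 = c9 xor 61 = a8
byte 8: (d6 xor ef) xor 62 = 39 xor 62 = 5b
byte 9: (ff xor a5) xor 6f = 5a xor 6f = 35
byte 10: (38 xor 62) xor 72 = 5a xor 72 = 28

9bfcbad38c3791a85b3528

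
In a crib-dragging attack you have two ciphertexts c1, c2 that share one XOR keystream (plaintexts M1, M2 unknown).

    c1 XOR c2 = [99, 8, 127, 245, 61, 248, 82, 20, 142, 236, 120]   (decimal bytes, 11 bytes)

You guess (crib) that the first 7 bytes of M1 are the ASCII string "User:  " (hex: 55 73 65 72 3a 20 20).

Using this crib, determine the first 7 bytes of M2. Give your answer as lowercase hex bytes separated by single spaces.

Since c1 ⊕ c2 = M1 ⊕ M2, XORing with the guessed M1 bytes yields the corresponding M2 bytes: M2 = (c1 ⊕ c2) ⊕ M1.
byte 0: 01100011 ⊕ 01010101 = 00110110
byte 1: 00001000 ⊕ 01110011 = 01111011
byte 2: 01111111 ⊕ 01100101 = 00011010
byte 3: 11110101 ⊕ 01110010 = 10000111
byte 4: 00111101 ⊕ 00111010 = 00000111
byte 5: 11111000 ⊕ 00100000 = 11011000
byte 6: 01010010 ⊕ 00100000 = 01110010

36 7b 1a 87 07 d8 72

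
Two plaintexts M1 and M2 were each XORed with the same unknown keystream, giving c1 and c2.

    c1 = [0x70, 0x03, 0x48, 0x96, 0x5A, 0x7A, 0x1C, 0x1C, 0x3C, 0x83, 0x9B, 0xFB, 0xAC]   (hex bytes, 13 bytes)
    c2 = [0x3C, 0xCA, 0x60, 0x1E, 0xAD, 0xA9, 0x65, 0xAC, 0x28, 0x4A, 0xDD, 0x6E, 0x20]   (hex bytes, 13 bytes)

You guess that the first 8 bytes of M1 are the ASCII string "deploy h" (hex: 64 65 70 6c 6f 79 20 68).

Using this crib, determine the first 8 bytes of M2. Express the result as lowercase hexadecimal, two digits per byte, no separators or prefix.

First, c1 ⊕ c2 = (M1 ⊕ K) ⊕ (M2 ⊕ K) = M1 ⊕ M2, so the key drops out. Then M2 = (M1 ⊕ M2) ⊕ M1 over the first 8 bytes.
byte 0: (70 XOR 3c) XOR 64 = 4c XOR 64 = 28
byte 1: (03 XOR ca) XOR 65 = c9 XOR 65 = ac
byte 2: (48 XOR 60) XOR 70 = 28 XOR 70 = 58
byte 3: (96 XOR 1e) XOR 6c = 88 XOR 6c = e4
byte 4: (5a XOR ad) XOR 6f = f7 XOR 6f = 98
byte 5: (7a XOR a9) XOR 79 = d3 XOR 79 = aa
byte 6: (1c XOR 65) XOR 20 = 79 XOR 20 = 59
byte 7: (1c XOR ac) XOR 68 = b0 XOR 68 = d8

28ac58e498aa59d8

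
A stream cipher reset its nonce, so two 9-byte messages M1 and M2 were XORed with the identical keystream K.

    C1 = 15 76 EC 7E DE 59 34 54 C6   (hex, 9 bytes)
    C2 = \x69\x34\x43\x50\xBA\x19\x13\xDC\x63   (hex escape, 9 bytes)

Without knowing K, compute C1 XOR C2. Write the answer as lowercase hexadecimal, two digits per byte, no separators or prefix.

7c42af2e64402788a5

C1 ⊕ C2 = (M1 ⊕ K) ⊕ (M2 ⊕ K) = M1 ⊕ M2 — the shared key cancels under XOR.
 21 ^ 105 = 124
118 ^  52 =  66
236 ^  67 = 175
126 ^  80 =  46
222 ^ 186 = 100
 89 ^  25 =  64
 52 ^  19 =  39
 84 ^ 220 = 136
198 ^  99 = 165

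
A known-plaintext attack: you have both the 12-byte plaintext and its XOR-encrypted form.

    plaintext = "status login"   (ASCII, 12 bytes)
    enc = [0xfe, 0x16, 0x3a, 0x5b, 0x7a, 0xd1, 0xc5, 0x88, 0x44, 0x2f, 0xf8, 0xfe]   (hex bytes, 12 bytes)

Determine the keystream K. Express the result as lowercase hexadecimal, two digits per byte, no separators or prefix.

8d625b2f0fa2e5e42b489190

Since enc = plaintext ⊕ K, XORing both sides with plaintext gives K = plaintext ⊕ enc.
73 XOR fe = 8d
74 XOR 16 = 62
61 XOR 3a = 5b
74 XOR 5b = 2f
75 XOR 7a = 0f
73 XOR d1 = a2
20 XOR c5 = e5
6c XOR 88 = e4
6f XOR 44 = 2b
67 XOR 2f = 48
69 XOR f8 = 91
6e XOR fe = 90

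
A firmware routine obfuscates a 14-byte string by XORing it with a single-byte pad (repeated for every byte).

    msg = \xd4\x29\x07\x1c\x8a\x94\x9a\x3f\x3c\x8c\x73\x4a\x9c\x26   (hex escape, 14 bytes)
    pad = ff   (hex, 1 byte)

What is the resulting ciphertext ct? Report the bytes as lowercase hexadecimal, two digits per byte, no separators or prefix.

2bd6f8e3756b65c0c3738cb563d9

The 1-byte key repeats, so the effective keystream is ff ff ff ff ff ff ff ff ff ff ff ff ff ff.
byte 0: 212 xor 255 =  43
byte 1:  41 xor 255 = 214
byte 2:   7 xor 255 = 248
byte 3:  28 xor 255 = 227
byte 4: 138 xor 255 = 117
byte 5: 148 xor 255 = 107
byte 6: 154 xor 255 = 101
byte 7:  63 xor 255 = 192
byte 8:  60 xor 255 = 195
byte 9: 140 xor 255 = 115
byte 10: 115 xor 255 = 140
byte 11:  74 xor 255 = 181
byte 12: 156 xor 255 =  99
byte 13:  38 xor 255 = 217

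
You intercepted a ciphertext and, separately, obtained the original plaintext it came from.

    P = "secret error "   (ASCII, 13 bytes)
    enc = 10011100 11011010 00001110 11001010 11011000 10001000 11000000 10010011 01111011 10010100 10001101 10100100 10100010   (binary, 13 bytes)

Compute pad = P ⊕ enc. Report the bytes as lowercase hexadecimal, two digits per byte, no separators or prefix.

efbf6db8bdfce0f609e6e2d682

Since enc = P ⊕ pad, XORing both sides with P gives pad = P ⊕ enc.
73 ⊕ 9c = ef
65 ⊕ da = bf
63 ⊕ 0e = 6d
72 ⊕ ca = b8
65 ⊕ d8 = bd
74 ⊕ 88 = fc
20 ⊕ c0 = e0
65 ⊕ 93 = f6
72 ⊕ 7b = 09
72 ⊕ 94 = e6
6f ⊕ 8d = e2
72 ⊕ a4 = d6
20 ⊕ a2 = 82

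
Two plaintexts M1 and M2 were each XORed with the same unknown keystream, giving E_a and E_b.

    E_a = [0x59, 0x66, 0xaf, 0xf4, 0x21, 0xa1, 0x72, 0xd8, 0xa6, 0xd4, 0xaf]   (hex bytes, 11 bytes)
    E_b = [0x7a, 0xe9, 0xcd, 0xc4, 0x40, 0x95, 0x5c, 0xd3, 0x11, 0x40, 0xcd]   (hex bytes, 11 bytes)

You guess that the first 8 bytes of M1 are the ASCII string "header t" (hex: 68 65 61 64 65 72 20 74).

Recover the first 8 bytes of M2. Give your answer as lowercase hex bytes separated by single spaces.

4b ea 03 54 04 46 0e 7f

First, E_a ⊕ E_b = (M1 ⊕ K) ⊕ (M2 ⊕ K) = M1 ⊕ M2, so the key drops out. Then M2 = (M1 ⊕ M2) ⊕ M1 over the first 8 bytes.
byte 0: (59 ⊕ 7a) ⊕ 68 = 23 ⊕ 68 = 4b
byte 1: (66 ⊕ e9) ⊕ 65 = 8f ⊕ 65 = ea
byte 2: (af ⊕ cd) ⊕ 61 = 62 ⊕ 61 = 03
byte 3: (f4 ⊕ c4) ⊕ 64 = 30 ⊕ 64 = 54
byte 4: (21 ⊕ 40) ⊕ 65 = 61 ⊕ 65 = 04
byte 5: (a1 ⊕ 95) ⊕ 72 = 34 ⊕ 72 = 46
byte 6: (72 ⊕ 5c) ⊕ 20 = 2e ⊕ 20 = 0e
byte 7: (d8 ⊕ d3) ⊕ 74 = 0b ⊕ 74 = 7f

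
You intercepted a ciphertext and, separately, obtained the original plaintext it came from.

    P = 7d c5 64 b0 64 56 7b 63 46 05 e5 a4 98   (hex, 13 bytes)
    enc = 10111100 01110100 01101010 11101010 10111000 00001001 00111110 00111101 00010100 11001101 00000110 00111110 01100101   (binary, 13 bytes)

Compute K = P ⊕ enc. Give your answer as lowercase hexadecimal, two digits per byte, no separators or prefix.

Since enc = P ⊕ K, XORing both sides with P gives K = P ⊕ enc.
byte 0: 125 ⊕ 188 = 193
byte 1: 197 ⊕ 116 = 177
byte 2: 100 ⊕ 106 =  14
byte 3: 176 ⊕ 234 =  90
byte 4: 100 ⊕ 184 = 220
byte 5:  86 ⊕   9 =  95
byte 6: 123 ⊕  62 =  69
byte 7:  99 ⊕  61 =  94
byte 8:  70 ⊕  20 =  82
byte 9:   5 ⊕ 205 = 200
byte 10: 229 ⊕   6 = 227
byte 11: 164 ⊕  62 = 154
byte 12: 152 ⊕ 101 = 253

c1b10e5adc5f455e52c8e39afd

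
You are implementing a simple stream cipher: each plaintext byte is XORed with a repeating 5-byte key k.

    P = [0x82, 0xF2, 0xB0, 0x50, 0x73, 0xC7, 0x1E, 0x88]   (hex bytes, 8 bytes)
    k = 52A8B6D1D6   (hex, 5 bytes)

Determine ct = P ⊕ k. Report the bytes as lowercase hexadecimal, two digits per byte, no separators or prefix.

The 5-byte key repeats, so the effective keystream is 52 a8 b6 d1 d6 52 a8 b6.
byte 0: 10000010 xor 01010010 = 11010000
byte 1: 11110010 xor 10101000 = 01011010
byte 2: 10110000 xor 10110110 = 00000110
byte 3: 01010000 xor 11010001 = 10000001
byte 4: 01110011 xor 11010110 = 10100101
byte 5: 11000111 xor 01010010 = 10010101
byte 6: 00011110 xor 10101000 = 10110110
byte 7: 10001000 xor 10110110 = 00111110

d05a0681a595b63e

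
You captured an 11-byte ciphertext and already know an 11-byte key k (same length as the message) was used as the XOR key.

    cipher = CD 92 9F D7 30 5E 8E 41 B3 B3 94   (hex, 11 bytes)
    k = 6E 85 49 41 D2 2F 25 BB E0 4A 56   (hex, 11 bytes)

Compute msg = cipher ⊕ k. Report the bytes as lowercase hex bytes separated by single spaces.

XOR is its own inverse, so applying the key byte-wise gives the result directly.
cd xor 6e = a3
92 xor 85 = 17
9f xor 49 = d6
d7 xor 41 = 96
30 xor d2 = e2
5e xor 2f = 71
8e xor 25 = ab
41 xor bb = fa
b3 xor e0 = 53
b3 xor 4a = f9
94 xor 56 = c2

a3 17 d6 96 e2 71 ab fa 53 f9 c2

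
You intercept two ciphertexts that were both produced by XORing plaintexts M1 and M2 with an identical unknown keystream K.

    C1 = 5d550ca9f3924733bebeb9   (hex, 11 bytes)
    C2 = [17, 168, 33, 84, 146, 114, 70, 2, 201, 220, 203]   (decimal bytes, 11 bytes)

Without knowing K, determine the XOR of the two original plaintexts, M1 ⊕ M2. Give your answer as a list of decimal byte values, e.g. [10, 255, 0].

C1 ⊕ C2 = (M1 ⊕ K) ⊕ (M2 ⊕ K) = M1 ⊕ M2 — the shared key cancels under XOR.
 93 ⊕  17 =  76
 85 ⊕ 168 = 253
 12 ⊕  33 =  45
169 ⊕  84 = 253
243 ⊕ 146 =  97
146 ⊕ 114 = 224
 71 ⊕  70 =   1
 51 ⊕   2 =  49
190 ⊕ 201 = 119
190 ⊕ 220 =  98
185 ⊕ 203 = 114

[76, 253, 45, 253, 97, 224, 1, 49, 119, 98, 114]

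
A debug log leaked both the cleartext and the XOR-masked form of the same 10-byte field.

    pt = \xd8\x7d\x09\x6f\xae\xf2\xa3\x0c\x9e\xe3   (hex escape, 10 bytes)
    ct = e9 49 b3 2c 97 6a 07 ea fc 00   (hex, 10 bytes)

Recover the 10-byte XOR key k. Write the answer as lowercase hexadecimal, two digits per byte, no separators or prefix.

Since ct = pt ⊕ k, XORing both sides with pt gives k = pt ⊕ ct.
11011000 ^ 11101001 = 00110001
01111101 ^ 01001001 = 00110100
00001001 ^ 10110011 = 10111010
01101111 ^ 00101100 = 01000011
10101110 ^ 10010111 = 00111001
11110010 ^ 01101010 = 10011000
10100011 ^ 00000111 = 10100100
00001100 ^ 11101010 = 11100110
10011110 ^ 11111100 = 01100010
11100011 ^ 00000000 = 11100011

3134ba433998a4e662e3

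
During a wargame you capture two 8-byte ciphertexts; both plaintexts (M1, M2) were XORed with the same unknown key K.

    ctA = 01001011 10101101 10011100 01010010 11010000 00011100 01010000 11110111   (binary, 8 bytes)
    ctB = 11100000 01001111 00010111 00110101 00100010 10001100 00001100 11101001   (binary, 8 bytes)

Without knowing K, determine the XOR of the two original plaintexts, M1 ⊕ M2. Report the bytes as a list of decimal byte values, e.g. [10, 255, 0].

ctA ⊕ ctB = (M1 ⊕ K) ⊕ (M2 ⊕ K) = M1 ⊕ M2 — the shared key cancels under XOR.
byte 0: 4b ⊕ e0 = ab
byte 1: ad ⊕ 4f = e2
byte 2: 9c ⊕ 17 = 8b
byte 3: 52 ⊕ 35 = 67
byte 4: d0 ⊕ 22 = f2
byte 5: 1c ⊕ 8c = 90
byte 6: 50 ⊕ 0c = 5c
byte 7: f7 ⊕ e9 = 1e

[171, 226, 139, 103, 242, 144, 92, 30]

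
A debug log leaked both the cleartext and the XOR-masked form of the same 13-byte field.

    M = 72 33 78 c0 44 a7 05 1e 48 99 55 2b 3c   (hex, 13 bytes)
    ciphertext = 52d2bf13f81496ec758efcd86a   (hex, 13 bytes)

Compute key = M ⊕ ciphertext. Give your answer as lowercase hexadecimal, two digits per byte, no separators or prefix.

Since ciphertext = M ⊕ key, XORing both sides with M gives key = M ⊕ ciphertext.
72 XOR 52 = 20
33 XOR d2 = e1
78 XOR bf = c7
c0 XOR 13 = d3
44 XOR f8 = bc
a7 XOR 14 = b3
05 XOR 96 = 93
1e XOR ec = f2
48 XOR 75 = 3d
99 XOR 8e = 17
55 XOR fc = a9
2b XOR d8 = f3
3c XOR 6a = 56

20e1c7d3bcb393f23d17a9f356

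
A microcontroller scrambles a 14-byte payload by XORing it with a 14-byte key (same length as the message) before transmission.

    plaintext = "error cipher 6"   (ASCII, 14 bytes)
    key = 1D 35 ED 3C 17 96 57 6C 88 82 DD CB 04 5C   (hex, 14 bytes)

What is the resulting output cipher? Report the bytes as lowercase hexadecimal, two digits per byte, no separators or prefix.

XOR is its own inverse, so applying the key byte-wise gives the result directly.
65 XOR 1d = 78
72 XOR 35 = 47
72 XOR ed = 9f
6f XOR 3c = 53
72 XOR 17 = 65
20 XOR 96 = b6
63 XOR 57 = 34
69 XOR 6c = 05
70 XOR 88 = f8
68 XOR 82 = ea
65 XOR dd = b8
72 XOR cb = b9
20 XOR 04 = 24
36 XOR 5c = 6a

78479f5365b63405f8eab8b9246a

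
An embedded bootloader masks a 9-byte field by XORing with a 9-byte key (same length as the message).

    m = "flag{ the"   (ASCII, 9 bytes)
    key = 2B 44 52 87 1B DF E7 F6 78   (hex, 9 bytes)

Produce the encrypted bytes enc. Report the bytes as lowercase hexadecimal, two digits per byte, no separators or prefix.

66 ⊕ 2b = 4d
6c ⊕ 44 = 28
61 ⊕ 52 = 33
67 ⊕ 87 = e0
7b ⊕ 1b = 60
20 ⊕ df = ff
74 ⊕ e7 = 93
68 ⊕ f6 = 9e
65 ⊕ 78 = 1d

4d2833e060ff939e1d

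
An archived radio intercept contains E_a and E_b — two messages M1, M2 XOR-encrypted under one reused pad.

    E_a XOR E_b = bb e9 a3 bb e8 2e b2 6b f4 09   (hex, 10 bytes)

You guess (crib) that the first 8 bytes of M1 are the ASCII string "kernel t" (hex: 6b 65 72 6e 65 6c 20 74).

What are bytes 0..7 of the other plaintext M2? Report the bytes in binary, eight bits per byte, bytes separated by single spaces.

Since E_a ⊕ E_b = M1 ⊕ M2, XORing with the guessed M1 bytes yields the corresponding M2 bytes: M2 = (E_a ⊕ E_b) ⊕ M1.
byte 0: 187 ^ 107 = 208
byte 1: 233 ^ 101 = 140
byte 2: 163 ^ 114 = 209
byte 3: 187 ^ 110 = 213
byte 4: 232 ^ 101 = 141
byte 5:  46 ^ 108 =  66
byte 6: 178 ^  32 = 146
byte 7: 107 ^ 116 =  31

11010000 10001100 11010001 11010101 10001101 01000010 10010010 00011111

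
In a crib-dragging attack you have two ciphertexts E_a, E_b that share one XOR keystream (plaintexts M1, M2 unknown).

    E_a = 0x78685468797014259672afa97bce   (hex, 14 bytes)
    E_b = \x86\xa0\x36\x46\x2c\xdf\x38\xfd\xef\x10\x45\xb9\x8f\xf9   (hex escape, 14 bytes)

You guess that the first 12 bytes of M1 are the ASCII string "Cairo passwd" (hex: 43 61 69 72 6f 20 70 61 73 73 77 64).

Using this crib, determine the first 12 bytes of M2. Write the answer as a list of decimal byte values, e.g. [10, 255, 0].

[189, 169, 11, 92, 58, 143, 92, 185, 10, 17, 157, 116]

First, E_a ⊕ E_b = (M1 ⊕ K) ⊕ (M2 ⊕ K) = M1 ⊕ M2, so the key drops out. Then M2 = (M1 ⊕ M2) ⊕ M1 over the first 12 bytes.
byte 0: (78 ^ 86) ^ 43 = fe ^ 43 = bd
byte 1: (68 ^ a0) ^ 61 = c8 ^ 61 = a9
byte 2: (54 ^ 36) ^ 69 = 62 ^ 69 = 0b
byte 3: (68 ^ 46) ^ 72 = 2e ^ 72 = 5c
byte 4: (79 ^ 2c) ^ 6f = 55 ^ 6f = 3a
byte 5: (70 ^ df) ^ 20 = af ^ 20 = 8f
byte 6: (14 ^ 38) ^ 70 = 2c ^ 70 = 5c
byte 7: (25 ^ fd) ^ 61 = d8 ^ 61 = b9
byte 8: (96 ^ ef) ^ 73 = 79 ^ 73 = 0a
byte 9: (72 ^ 10) ^ 73 = 62 ^ 73 = 11
byte 10: (af ^ 45) ^ 77 = ea ^ 77 = 9d
byte 11: (a9 ^ b9) ^ 64 = 10 ^ 64 = 74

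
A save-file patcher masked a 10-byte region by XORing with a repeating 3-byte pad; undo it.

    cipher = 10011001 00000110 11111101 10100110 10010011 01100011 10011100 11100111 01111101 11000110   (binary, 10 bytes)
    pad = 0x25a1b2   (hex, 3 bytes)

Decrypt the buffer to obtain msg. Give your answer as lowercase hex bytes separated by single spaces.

bc a7 4f 83 32 d1 b9 46 cf e3

The 3-byte key repeats, so the effective keystream is 25 a1 b2 25 a1 b2 25 a1 b2 25.
byte 0: 99 ^ 25 = bc
byte 1: 06 ^ a1 = a7
byte 2: fd ^ b2 = 4f
byte 3: a6 ^ 25 = 83
byte 4: 93 ^ a1 = 32
byte 5: 63 ^ b2 = d1
byte 6: 9c ^ 25 = b9
byte 7: e7 ^ a1 = 46
byte 8: 7d ^ b2 = cf
byte 9: c6 ^ 25 = e3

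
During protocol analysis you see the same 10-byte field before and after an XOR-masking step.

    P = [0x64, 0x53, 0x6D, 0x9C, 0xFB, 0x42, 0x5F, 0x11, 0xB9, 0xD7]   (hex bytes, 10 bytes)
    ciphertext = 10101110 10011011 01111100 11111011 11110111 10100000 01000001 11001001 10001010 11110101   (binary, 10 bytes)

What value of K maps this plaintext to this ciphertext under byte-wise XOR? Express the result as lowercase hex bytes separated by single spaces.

ca c8 11 67 0c e2 1e d8 33 22

Since ciphertext = P ⊕ K, XORing both sides with P gives K = P ⊕ ciphertext.
byte 0: 01100100 ^ 10101110 = 11001010
byte 1: 01010011 ^ 10011011 = 11001000
byte 2: 01101101 ^ 01111100 = 00010001
byte 3: 10011100 ^ 11111011 = 01100111
byte 4: 11111011 ^ 11110111 = 00001100
byte 5: 01000010 ^ 10100000 = 11100010
byte 6: 01011111 ^ 01000001 = 00011110
byte 7: 00010001 ^ 11001001 = 11011000
byte 8: 10111001 ^ 10001010 = 00110011
byte 9: 11010111 ^ 11110101 = 00100010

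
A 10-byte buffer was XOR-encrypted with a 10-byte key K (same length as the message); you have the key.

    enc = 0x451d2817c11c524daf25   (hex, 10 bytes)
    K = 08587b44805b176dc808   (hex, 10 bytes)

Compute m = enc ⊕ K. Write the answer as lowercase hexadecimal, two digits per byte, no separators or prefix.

4d45535341474520672d

45 ^ 08 = 4d
1d ^ 58 = 45
28 ^ 7b = 53
17 ^ 44 = 53
c1 ^ 80 = 41
1c ^ 5b = 47
52 ^ 17 = 45
4d ^ 6d = 20
af ^ c8 = 67
25 ^ 08 = 2d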